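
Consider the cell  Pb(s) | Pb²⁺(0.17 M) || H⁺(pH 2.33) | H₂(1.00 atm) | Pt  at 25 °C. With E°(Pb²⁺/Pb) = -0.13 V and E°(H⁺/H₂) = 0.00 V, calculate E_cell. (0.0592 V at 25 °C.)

0.015 V

The hydrogen couple is the cathode, so E°_cell = 0.13 V; n = 2.
[H⁺] = 10^(−2.33) = 0.0047 M, and Q = [Pb²⁺]·P(H₂) / [H⁺]^2 = 7770.
E = E° − (0.0592/2) log Q = 0.13 − (0.0592/2)(3.890) = 0.015 V.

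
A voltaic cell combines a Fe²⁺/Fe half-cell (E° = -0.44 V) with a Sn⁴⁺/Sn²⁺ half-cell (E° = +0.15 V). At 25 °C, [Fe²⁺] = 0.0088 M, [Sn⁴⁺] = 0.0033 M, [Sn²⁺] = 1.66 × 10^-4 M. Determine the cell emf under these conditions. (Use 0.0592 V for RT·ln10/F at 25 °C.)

The Sn⁴⁺/Sn²⁺ couple has the higher reduction potential and acts as the cathode, so E°_cell = +0.15 − (-0.44) = 0.59 V.
Balancing electrons gives n = 2; the reaction quotient is Q = [Fe²⁺]·[Sn²⁺]/[Sn⁴⁺] = 4.43 × 10^-4.
At 25 °C, E = E° − (0.0592/n) log Q = 0.59 − (0.0592/2)(-3.354) = 0.590 + 0.099 = 0.689 V.

0.689 V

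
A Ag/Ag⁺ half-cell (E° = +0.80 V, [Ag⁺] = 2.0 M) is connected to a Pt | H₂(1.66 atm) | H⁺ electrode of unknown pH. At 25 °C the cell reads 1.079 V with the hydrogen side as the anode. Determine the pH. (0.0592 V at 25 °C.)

pH = 4.30

E°_cell = 0.80 V and n = 2.
log Q = n(E° − E)/0.0592 = 2×(0.80 − 1.079)/0.0592 = -9.426.
With Q = [H⁺]^2 / ([Ag⁺]^2·P(H₂)), solving for [H⁺] gives log[H⁺] = -4.302, so pH = 4.30.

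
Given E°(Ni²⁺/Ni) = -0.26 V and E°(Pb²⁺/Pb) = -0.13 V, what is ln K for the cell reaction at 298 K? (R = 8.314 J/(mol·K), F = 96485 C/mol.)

ln K = 10.1

E°_cell = -0.13 − (-0.26) = 0.13 V, with n = 2 electrons transferred.
At equilibrium E = 0, so the Nernst equation gives ln K = nFE°/RT = (2)(96485)(0.13)/((8.314)(298)) = 10.13.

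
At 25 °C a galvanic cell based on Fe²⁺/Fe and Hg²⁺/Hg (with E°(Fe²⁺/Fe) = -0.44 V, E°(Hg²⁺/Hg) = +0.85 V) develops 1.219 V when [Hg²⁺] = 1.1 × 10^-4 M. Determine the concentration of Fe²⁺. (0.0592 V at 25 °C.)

0.028 M

From the Nernst equation, log Q = n(E° − E)/0.0592 = 2(1.29 − 1.219)/0.0592 = 2.399, so Q = 250.
With Q = [Fe²⁺]/[Hg²⁺] and the known concentrations, [Fe²⁺] in the numerator gives [Fe²⁺] = 0.028 M.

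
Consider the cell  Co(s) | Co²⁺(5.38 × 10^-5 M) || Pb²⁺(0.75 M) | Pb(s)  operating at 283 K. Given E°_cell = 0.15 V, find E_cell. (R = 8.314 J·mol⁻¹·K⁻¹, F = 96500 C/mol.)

Balancing electrons gives n = 2; the reaction quotient is Q = [Co²⁺]/[Pb²⁺] = 7.17 × 10^-5.
E = E° − (RT/nF) ln Q = 0.15 − (8.314×283)/(2×96500) × (-9.543) = 0.150 + 0.116 = 0.266 V.

0.266 V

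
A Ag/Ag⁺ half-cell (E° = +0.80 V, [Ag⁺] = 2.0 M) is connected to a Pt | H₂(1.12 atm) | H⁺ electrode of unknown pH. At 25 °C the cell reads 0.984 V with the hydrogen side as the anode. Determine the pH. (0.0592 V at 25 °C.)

E°_cell = 0.80 V and n = 2.
log Q = n(E° − E)/0.0592 = 2×(0.80 − 0.984)/0.0592 = -6.216.
With Q = [H⁺]^2 / ([Ag⁺]^2·P(H₂)), solving for [H⁺] gives log[H⁺] = -2.782, so pH = 2.78.

pH = 2.78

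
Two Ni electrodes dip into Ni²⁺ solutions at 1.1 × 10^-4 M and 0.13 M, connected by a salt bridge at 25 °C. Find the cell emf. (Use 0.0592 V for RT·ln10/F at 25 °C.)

0.091 V

Both half-cells are Ni²⁺/Ni, so E°_cell = 0. The concentrated side is the cathode; the cell reaction moves Ni²⁺ from high to low concentration with n = 2.
Q = [Ni²⁺]_dilute/[Ni²⁺]_conc = 1.1 × 10^-4/0.13 = 8.46 × 10^-4.
E = 0 − (0.0592/2) log Q = −(0.0592/2)(-3.073) = 0.0910 V.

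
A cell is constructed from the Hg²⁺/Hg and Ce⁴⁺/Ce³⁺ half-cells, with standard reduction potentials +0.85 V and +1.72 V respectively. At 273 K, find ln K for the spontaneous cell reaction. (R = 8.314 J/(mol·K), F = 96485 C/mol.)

ln K = 74.0

E°_cell = +1.72 − (+0.85) = 0.87 V, with n = 2 electrons transferred.
At equilibrium E = 0, so the Nernst equation gives ln K = nFE°/RT = (2)(96485)(0.87)/((8.314)(273)) = 73.97.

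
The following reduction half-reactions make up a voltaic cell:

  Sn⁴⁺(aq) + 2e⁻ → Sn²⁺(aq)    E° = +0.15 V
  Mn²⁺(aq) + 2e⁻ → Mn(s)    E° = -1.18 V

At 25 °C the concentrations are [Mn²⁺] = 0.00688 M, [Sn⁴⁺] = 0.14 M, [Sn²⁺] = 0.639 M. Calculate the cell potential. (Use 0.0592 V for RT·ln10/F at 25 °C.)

The Sn⁴⁺/Sn²⁺ couple has the higher reduction potential and acts as the cathode, so E°_cell = +0.15 − (-1.18) = 1.33 V.
Balancing electrons gives n = 2; the reaction quotient is Q = [Mn²⁺]·[Sn²⁺]/[Sn⁴⁺] = 0.0314.
At 25 °C, E = E° − (0.0592/n) log Q = 1.33 − (0.0592/2)(-1.503) = 1.330 + 0.044 = 1.374 V.

1.37 V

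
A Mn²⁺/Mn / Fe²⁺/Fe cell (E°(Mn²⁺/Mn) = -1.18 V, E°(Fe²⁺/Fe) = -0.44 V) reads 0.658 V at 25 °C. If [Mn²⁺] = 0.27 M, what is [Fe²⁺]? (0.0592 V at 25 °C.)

From the Nernst equation, log Q = n(E° − E)/0.0592 = 2(0.74 − 0.658)/0.0592 = 2.770, so Q = 589.
With Q = [Mn²⁺]/[Fe²⁺] and the known concentrations, [Fe²⁺] in the denominator gives [Fe²⁺] = 4.6 × 10^-4 M.

4.6 × 10^-4 M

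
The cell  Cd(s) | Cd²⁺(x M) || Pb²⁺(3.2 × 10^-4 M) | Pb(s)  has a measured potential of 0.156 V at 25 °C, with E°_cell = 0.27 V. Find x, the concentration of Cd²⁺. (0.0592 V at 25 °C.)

2.3 M

From the Nernst equation, log Q = n(E° − E)/0.0592 = 2(0.27 − 0.156)/0.0592 = 3.851, so Q = 7100.
With Q = [Cd²⁺]/[Pb²⁺] and the known concentrations, [Cd²⁺] in the numerator gives [Cd²⁺] = 2.3 M.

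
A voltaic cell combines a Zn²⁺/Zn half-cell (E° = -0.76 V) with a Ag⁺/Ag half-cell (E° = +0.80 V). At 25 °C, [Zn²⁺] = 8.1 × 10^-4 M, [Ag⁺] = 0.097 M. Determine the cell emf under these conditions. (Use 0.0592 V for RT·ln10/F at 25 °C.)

The Ag⁺/Ag couple has the higher reduction potential and acts as the cathode, so E°_cell = +0.80 − (-0.76) = 1.56 V.
Balancing electrons gives n = 2; the reaction quotient is Q = [Zn²⁺]/[Ag⁺]^2 = 0.0861.
At 25 °C, E = E° − (0.0592/n) log Q = 1.56 − (0.0592/2)(-1.065) = 1.560 + 0.032 = 1.592 V.

1.59 V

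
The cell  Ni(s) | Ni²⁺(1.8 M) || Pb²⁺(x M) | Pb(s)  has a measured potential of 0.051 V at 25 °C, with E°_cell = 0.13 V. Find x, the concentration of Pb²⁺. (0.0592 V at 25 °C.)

From the Nernst equation, log Q = n(E° − E)/0.0592 = 2(0.13 − 0.051)/0.0592 = 2.669, so Q = 467.
With Q = [Ni²⁺]/[Pb²⁺] and the known concentrations, [Pb²⁺] in the denominator gives [Pb²⁺] = 0.0039 M.

0.0039 M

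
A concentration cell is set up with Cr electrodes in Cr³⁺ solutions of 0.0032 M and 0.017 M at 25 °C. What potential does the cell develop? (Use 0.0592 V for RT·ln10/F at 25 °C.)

0.014 V

Both half-cells are Cr³⁺/Cr, so E°_cell = 0. The concentrated side is the cathode; the cell reaction moves Cr³⁺ from high to low concentration with n = 3.
Q = [Cr³⁺]_dilute/[Cr³⁺]_conc = 0.0032/0.017 = 0.188.
E = 0 − (0.0592/3) log Q = −(0.0592/3)(-0.725) = 0.0143 V.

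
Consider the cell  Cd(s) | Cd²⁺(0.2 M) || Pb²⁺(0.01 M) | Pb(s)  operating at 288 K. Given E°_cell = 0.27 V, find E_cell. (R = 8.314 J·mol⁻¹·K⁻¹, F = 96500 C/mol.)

0.233 V

Balancing electrons gives n = 2; the reaction quotient is Q = [Cd²⁺]/[Pb²⁺] = 20.0.
E = E° − (RT/nF) ln Q = 0.27 − (8.314×288)/(2×96500) × (2.996) = 0.270 − 0.037 = 0.233 V.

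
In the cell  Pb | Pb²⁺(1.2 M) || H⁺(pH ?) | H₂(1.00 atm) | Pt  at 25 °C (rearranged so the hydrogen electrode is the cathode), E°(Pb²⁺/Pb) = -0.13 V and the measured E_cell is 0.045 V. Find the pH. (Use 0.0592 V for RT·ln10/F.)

pH = 1.40

E°_cell = 0.13 V and n = 2.
log Q = n(E° − E)/0.0592 = 2×(0.13 − 0.045)/0.0592 = 2.872.
With Q = [Pb²⁺]·P(H₂) / [H⁺]^2, solving for [H⁺] gives log[H⁺] = -1.396, so pH = 1.40.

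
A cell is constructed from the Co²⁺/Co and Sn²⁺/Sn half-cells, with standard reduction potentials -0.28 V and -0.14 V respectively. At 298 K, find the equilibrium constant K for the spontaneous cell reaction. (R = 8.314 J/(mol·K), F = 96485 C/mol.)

5.4 × 10^4

E°_cell = -0.14 − (-0.28) = 0.14 V, with n = 2 electrons transferred.
At equilibrium E = 0, so the Nernst equation gives ln K = nFE°/RT = (2)(96485)(0.14)/((8.314)(298)) = 10.90.
K = e^10.90 = 5.4 × 10^4.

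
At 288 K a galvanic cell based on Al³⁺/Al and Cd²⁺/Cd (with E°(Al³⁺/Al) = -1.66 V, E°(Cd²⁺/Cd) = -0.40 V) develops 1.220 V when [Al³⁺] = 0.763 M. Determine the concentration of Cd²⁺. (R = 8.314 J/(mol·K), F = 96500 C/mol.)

0.033 M

From the Nernst equation, ln Q = nF(E° − E)/RT = 6×96500×(1.26 − 1.220)/(8.314×288) = 9.672, so Q = 1.59 × 10^4.
With Q = [Al³⁺]^2/[Cd²⁺]^3 and the known concentrations, [Cd²⁺]^3 in the denominator gives [Cd²⁺] = 0.033 M.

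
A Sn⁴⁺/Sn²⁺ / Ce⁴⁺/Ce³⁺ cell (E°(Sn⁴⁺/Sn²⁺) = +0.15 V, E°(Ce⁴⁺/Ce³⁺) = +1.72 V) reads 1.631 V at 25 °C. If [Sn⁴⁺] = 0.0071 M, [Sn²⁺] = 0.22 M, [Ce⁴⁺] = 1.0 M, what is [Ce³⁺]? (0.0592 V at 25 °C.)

From the Nernst equation, log Q = n(E° − E)/0.0592 = 2(1.57 − 1.631)/0.0592 = -2.061, so Q = 0.00869.
With Q = [Sn⁴⁺]·[Ce³⁺]^2/([Sn²⁺]·[Ce⁴⁺]^2) and the known concentrations, [Ce³⁺]^2 in the numerator gives [Ce³⁺] = 0.52 M.

0.52 M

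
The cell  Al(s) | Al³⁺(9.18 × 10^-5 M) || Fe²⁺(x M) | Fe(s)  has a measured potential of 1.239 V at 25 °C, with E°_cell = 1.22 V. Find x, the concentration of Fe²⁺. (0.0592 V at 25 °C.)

0.0089 M

From the Nernst equation, log Q = n(E° − E)/0.0592 = 6(1.22 − 1.239)/0.0592 = -1.926, so Q = 0.0119.
With Q = [Al³⁺]^2/[Fe²⁺]^3 and the known concentrations, [Fe²⁺]^3 in the denominator gives [Fe²⁺] = 0.0089 M.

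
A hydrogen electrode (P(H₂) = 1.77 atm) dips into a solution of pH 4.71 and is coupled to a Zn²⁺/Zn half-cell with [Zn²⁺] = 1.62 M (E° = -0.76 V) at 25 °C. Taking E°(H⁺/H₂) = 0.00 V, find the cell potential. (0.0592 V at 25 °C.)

0.47 V

The hydrogen couple is the cathode, so E°_cell = 0.76 V; n = 2.
[H⁺] = 10^(−4.71) = 1.9 × 10^-5 M, and Q = [Zn²⁺]·P(H₂) / [H⁺]^2 = 7.54 × 10^9.
E = E° − (0.0592/2) log Q = 0.76 − (0.0592/2)(9.877) = 0.468 V.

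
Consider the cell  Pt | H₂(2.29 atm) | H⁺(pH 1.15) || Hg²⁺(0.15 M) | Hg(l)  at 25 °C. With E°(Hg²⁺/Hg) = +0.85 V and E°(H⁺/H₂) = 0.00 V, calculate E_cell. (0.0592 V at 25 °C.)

0.90 V

The Hg²⁺/Hg couple is the cathode, so E°_cell = 0.85 V; n = 2.
[H⁺] = 10^(−1.15) = 0.071 M, and Q = [H⁺]^2 / ([Hg²⁺]·P(H₂)) = 0.0146.
E = E° − (0.0592/2) log Q = 0.85 − (0.0592/2)(-1.836) = 0.904 V.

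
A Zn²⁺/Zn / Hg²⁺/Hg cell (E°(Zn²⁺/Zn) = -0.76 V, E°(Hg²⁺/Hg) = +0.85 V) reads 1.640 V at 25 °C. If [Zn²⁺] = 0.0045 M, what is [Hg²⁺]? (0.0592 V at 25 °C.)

From the Nernst equation, log Q = n(E° − E)/0.0592 = 2(1.61 − 1.640)/0.0592 = -1.014, so Q = 0.0969.
With Q = [Zn²⁺]/[Hg²⁺] and the known concentrations, [Hg²⁺] in the denominator gives [Hg²⁺] = 0.046 M.

0.046 M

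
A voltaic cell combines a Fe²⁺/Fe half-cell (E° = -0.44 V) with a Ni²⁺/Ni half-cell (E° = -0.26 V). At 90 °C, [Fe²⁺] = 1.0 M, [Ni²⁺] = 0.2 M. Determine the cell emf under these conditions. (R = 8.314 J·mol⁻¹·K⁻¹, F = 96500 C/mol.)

0.155 V

The Ni²⁺/Ni couple has the higher reduction potential and acts as the cathode, so E°_cell = -0.26 − (-0.44) = 0.18 V.
Balancing electrons gives n = 2; the reaction quotient is Q = [Fe²⁺]/[Ni²⁺] = 5.00.
E = E° − (RT/nF) ln Q = 0.18 − (8.314×363)/(2×96500) × (1.609) = 0.180 − 0.025 = 0.155 V.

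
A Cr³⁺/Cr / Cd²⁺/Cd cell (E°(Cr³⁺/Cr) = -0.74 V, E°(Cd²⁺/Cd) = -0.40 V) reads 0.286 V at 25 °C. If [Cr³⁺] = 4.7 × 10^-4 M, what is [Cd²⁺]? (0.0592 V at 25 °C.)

9.1 × 10^-5 M

From the Nernst equation, log Q = n(E° − E)/0.0592 = 6(0.34 − 0.286)/0.0592 = 5.473, so Q = 2.97 × 10^5.
With Q = [Cr³⁺]^2/[Cd²⁺]^3 and the known concentrations, [Cd²⁺]^3 in the denominator gives [Cd²⁺] = 9.1 × 10^-5 M.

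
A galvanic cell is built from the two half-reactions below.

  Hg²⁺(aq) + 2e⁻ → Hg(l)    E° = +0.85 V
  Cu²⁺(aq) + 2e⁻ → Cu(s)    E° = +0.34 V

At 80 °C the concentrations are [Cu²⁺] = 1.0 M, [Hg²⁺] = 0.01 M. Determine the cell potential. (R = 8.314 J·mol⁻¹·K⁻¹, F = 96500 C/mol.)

The Hg²⁺/Hg couple has the higher reduction potential and acts as the cathode, so E°_cell = +0.85 − (+0.34) = 0.51 V.
Balancing electrons gives n = 2; the reaction quotient is Q = [Cu²⁺]/[Hg²⁺] = 100.
E = E° − (RT/nF) ln Q = 0.51 − (8.314×353)/(2×96500) × (4.605) = 0.510 − 0.070 = 0.440 V.

0.440 V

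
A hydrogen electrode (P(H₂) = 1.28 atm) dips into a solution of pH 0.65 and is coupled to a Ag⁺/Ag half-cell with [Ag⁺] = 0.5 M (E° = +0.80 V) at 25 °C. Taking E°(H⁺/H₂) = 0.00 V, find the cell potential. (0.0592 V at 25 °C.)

The Ag⁺/Ag couple is the cathode, so E°_cell = 0.80 V; n = 2.
[H⁺] = 10^(−0.65) = 0.22 M, and Q = [H⁺]^2 / ([Ag⁺]^2·P(H₂)) = 0.157.
E = E° − (0.0592/2) log Q = 0.80 − (0.0592/2)(-0.805) = 0.824 V.

0.82 V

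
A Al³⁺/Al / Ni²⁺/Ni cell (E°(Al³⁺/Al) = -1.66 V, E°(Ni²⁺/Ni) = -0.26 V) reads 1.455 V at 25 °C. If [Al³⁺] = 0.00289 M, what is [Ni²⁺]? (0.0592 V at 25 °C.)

1.5 M

From the Nernst equation, log Q = n(E° − E)/0.0592 = 6(1.40 − 1.455)/0.0592 = -5.574, so Q = 2.66 × 10^-6.
With Q = [Al³⁺]^2/[Ni²⁺]^3 and the known concentrations, [Ni²⁺]^3 in the denominator gives [Ni²⁺] = 1.5 M.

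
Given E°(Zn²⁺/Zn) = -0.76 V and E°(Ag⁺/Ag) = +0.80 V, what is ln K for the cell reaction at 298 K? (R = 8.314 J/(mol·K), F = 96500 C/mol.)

ln K = 121.5

E°_cell = +0.80 − (-0.76) = 1.56 V, with n = 2 electrons transferred.
At equilibrium E = 0, so the Nernst equation gives ln K = nFE°/RT = (2)(96500)(1.56)/((8.314)(298)) = 121.52.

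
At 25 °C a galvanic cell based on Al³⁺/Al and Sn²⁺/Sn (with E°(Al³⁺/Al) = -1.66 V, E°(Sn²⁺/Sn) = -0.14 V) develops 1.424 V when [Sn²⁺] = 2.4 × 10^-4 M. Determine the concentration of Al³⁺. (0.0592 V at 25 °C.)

From the Nernst equation, log Q = n(E° − E)/0.0592 = 6(1.52 − 1.424)/0.0592 = 9.730, so Q = 5.37 × 10^9.
With Q = [Al³⁺]^2/[Sn²⁺]^3 and the known concentrations, [Al³⁺]^2 in the numerator gives [Al³⁺] = 0.27 M.

0.27 M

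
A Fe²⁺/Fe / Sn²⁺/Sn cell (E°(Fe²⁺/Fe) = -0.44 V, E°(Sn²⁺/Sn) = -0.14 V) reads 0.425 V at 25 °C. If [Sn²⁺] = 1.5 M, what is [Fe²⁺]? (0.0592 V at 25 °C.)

From the Nernst equation, log Q = n(E° − E)/0.0592 = 2(0.30 − 0.425)/0.0592 = -4.223, so Q = 5.98 × 10^-5.
With Q = [Fe²⁺]/[Sn²⁺] and the known concentrations, [Fe²⁺] in the numerator gives [Fe²⁺] = 9 × 10^-5 M.

9 × 10^-5 M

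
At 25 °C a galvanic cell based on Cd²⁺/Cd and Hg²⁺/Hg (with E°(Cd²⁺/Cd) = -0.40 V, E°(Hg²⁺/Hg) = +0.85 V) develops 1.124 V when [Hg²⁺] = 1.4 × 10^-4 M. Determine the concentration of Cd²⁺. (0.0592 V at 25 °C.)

2.5 M

From the Nernst equation, log Q = n(E° − E)/0.0592 = 2(1.25 − 1.124)/0.0592 = 4.257, so Q = 1.81 × 10^4.
With Q = [Cd²⁺]/[Hg²⁺] and the known concentrations, [Cd²⁺] in the numerator gives [Cd²⁺] = 2.5 M.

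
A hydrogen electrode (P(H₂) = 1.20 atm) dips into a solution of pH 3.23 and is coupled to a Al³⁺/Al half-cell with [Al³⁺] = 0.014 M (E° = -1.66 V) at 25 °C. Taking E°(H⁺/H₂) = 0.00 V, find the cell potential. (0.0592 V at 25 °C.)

1.50 V

The hydrogen couple is the cathode, so E°_cell = 1.66 V; n = 6.
[H⁺] = 10^(−3.23) = 5.9 × 10^-4 M, and Q = [Al³⁺]^2·P(H₂)^3 / [H⁺]^6 = 8.12 × 10^15.
E = E° − (0.0592/6) log Q = 1.66 − (0.0592/6)(15.910) = 1.503 V.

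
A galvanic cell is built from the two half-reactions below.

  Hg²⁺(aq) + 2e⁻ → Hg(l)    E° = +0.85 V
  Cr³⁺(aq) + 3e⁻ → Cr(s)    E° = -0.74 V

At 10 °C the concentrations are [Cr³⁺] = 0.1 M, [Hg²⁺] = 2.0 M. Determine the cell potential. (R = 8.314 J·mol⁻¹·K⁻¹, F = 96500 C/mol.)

The Hg²⁺/Hg couple has the higher reduction potential and acts as the cathode, so E°_cell = +0.85 − (-0.74) = 1.59 V.
Balancing electrons gives n = 6; the reaction quotient is Q = [Cr³⁺]^2/[Hg²⁺]^3 = 0.00125.
E = E° − (RT/nF) ln Q = 1.59 − (8.314×283)/(6×96500) × (-6.685) = 1.590 + 0.027 = 1.617 V.

1.62 V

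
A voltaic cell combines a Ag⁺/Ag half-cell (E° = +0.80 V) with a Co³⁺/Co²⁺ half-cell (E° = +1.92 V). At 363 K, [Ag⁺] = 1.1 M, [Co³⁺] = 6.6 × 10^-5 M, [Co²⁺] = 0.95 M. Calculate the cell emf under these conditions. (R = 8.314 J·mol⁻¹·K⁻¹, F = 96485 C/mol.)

0.818 V

The Co³⁺/Co²⁺ couple has the higher reduction potential and acts as the cathode, so E°_cell = +1.92 − (+0.80) = 1.12 V.
Balancing electrons gives n = 1; the reaction quotient is Q = [Ag⁺]·[Co²⁺]/[Co³⁺] = 1.58 × 10^4.
E = E° − (RT/nF) ln Q = 1.12 − (8.314×363)/(1×96485) × (9.670) = 1.120 − 0.302 = 0.818 V.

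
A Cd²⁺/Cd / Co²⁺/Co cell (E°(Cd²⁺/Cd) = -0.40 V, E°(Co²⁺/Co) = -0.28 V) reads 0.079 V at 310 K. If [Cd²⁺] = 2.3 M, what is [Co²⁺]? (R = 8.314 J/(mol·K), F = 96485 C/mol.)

From the Nernst equation, ln Q = nF(E° − E)/RT = 2×96485×(0.12 − 0.079)/(8.314×310) = 3.070, so Q = 21.5.
With Q = [Cd²⁺]/[Co²⁺] and the known concentrations, [Co²⁺] in the denominator gives [Co²⁺] = 0.11 M.

0.11 M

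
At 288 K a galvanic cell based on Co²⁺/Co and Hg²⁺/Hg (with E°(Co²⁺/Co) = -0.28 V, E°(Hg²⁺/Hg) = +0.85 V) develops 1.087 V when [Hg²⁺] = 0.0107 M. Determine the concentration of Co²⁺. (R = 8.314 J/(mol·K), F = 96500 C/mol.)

From the Nernst equation, ln Q = nF(E° − E)/RT = 2×96500×(1.13 − 1.087)/(8.314×288) = 3.466, so Q = 32.0.
With Q = [Co²⁺]/[Hg²⁺] and the known concentrations, [Co²⁺] in the numerator gives [Co²⁺] = 0.34 M.

0.34 M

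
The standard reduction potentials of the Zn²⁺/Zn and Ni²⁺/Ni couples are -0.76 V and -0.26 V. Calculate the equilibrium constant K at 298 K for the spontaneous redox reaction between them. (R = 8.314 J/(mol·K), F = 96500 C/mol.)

8.2 × 10^16

E°_cell = -0.26 − (-0.76) = 0.50 V, with n = 2 electrons transferred.
At equilibrium E = 0, so the Nernst equation gives ln K = nFE°/RT = (2)(96500)(0.50)/((8.314)(298)) = 38.95.
K = e^38.95 = 8.2 × 10^16.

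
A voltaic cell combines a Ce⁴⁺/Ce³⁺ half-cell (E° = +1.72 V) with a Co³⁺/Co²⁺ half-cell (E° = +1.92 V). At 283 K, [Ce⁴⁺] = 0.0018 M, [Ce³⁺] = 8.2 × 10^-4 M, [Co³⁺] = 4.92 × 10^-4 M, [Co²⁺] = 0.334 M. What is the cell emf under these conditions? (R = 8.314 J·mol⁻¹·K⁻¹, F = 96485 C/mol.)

The Co³⁺/Co²⁺ couple has the higher reduction potential and acts as the cathode, so E°_cell = +1.92 − (+1.72) = 0.20 V.
Balancing electrons gives n = 1; the reaction quotient is Q = [Ce⁴⁺]·[Co²⁺]/([Ce³⁺]·[Co³⁺]) = 1490.
E = E° − (RT/nF) ln Q = 0.20 − (8.314×283)/(1×96485) × (7.307) = 0.200 − 0.178 = 0.022 V.

0.022 V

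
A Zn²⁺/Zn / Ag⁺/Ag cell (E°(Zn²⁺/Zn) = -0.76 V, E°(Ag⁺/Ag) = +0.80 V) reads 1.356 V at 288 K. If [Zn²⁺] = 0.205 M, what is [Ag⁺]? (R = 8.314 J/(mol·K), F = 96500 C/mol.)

From the Nernst equation, ln Q = nF(E° − E)/RT = 2×96500×(1.56 − 1.356)/(8.314×288) = 16.443, so Q = 1.38 × 10^7.
With Q = [Zn²⁺]/[Ag⁺]^2 and the known concentrations, [Ag⁺]^2 in the denominator gives [Ag⁺] = 1.2 × 10^-4 M.

1.2 × 10^-4 M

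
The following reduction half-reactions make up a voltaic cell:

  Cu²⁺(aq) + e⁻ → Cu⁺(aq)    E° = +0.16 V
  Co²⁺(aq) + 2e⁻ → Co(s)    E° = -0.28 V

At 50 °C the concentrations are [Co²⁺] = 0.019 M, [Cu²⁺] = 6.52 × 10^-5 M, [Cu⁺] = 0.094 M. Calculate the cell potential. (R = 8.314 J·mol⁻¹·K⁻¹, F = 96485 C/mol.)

The Cu²⁺/Cu⁺ couple has the higher reduction potential and acts as the cathode, so E°_cell = +0.16 − (-0.28) = 0.44 V.
Balancing electrons gives n = 2; the reaction quotient is Q = [Co²⁺]·[Cu⁺]^2/[Cu²⁺]^2 = 3.95 × 10^4.
E = E° − (RT/nF) ln Q = 0.44 − (8.314×323)/(2×96485) × (10.584) = 0.440 − 0.147 = 0.293 V.

0.293 V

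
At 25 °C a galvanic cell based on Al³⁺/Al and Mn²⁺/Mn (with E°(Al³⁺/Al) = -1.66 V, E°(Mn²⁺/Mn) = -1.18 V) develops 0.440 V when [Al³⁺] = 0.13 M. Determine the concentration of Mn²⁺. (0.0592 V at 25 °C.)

0.011 M

From the Nernst equation, log Q = n(E° − E)/0.0592 = 6(0.48 − 0.440)/0.0592 = 4.054, so Q = 1.13 × 10^4.
With Q = [Al³⁺]^2/[Mn²⁺]^3 and the known concentrations, [Mn²⁺]^3 in the denominator gives [Mn²⁺] = 0.011 M.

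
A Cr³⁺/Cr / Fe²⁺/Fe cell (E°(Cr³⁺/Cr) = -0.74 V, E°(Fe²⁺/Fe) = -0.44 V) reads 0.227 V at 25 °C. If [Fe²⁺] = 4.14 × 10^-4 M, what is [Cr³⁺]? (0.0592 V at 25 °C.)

From the Nernst equation, log Q = n(E° − E)/0.0592 = 6(0.30 − 0.227)/0.0592 = 7.399, so Q = 2.5 × 10^7.
With Q = [Cr³⁺]^2/[Fe²⁺]^3 and the known concentrations, [Cr³⁺]^2 in the numerator gives [Cr³⁺] = 0.042 M.

0.042 M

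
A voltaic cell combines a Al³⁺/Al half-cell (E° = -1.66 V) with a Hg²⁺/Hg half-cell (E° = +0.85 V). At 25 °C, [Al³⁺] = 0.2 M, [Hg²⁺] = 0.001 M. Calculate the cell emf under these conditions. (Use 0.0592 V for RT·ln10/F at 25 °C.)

The Hg²⁺/Hg couple has the higher reduction potential and acts as the cathode, so E°_cell = +0.85 − (-1.66) = 2.51 V.
Balancing electrons gives n = 6; the reaction quotient is Q = [Al³⁺]^2/[Hg²⁺]^3 = 4 × 10^7.
At 25 °C, E = E° − (0.0592/n) log Q = 2.51 − (0.0592/6)(7.602) = 2.510 − 0.075 = 2.435 V.

2.43 V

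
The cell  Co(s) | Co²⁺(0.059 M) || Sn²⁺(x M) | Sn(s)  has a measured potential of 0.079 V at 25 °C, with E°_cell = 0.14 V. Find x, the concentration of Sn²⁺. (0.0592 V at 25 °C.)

5.1 × 10^-4 M

From the Nernst equation, log Q = n(E° − E)/0.0592 = 2(0.14 − 0.079)/0.0592 = 2.061, so Q = 115.
With Q = [Co²⁺]/[Sn²⁺] and the known concentrations, [Sn²⁺] in the denominator gives [Sn²⁺] = 5.1 × 10^-4 M.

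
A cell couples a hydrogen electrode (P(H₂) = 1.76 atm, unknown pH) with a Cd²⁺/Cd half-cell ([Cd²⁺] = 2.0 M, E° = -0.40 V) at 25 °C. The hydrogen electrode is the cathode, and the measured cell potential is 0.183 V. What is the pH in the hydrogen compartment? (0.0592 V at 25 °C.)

pH = 3.39

E°_cell = 0.40 V and n = 2.
log Q = n(E° − E)/0.0592 = 2×(0.40 − 0.183)/0.0592 = 7.331.
With Q = [Cd²⁺]·P(H₂) / [H⁺]^2, solving for [H⁺] gives log[H⁺] = -3.392, so pH = 3.39.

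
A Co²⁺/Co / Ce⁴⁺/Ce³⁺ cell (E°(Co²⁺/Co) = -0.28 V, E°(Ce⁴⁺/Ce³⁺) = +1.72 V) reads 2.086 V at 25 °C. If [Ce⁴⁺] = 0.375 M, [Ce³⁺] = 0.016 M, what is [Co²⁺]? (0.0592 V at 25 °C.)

From the Nernst equation, log Q = n(E° − E)/0.0592 = 2(2.00 − 2.086)/0.0592 = -2.905, so Q = 0.00124.
With Q = [Co²⁺]·[Ce³⁺]^2/[Ce⁴⁺]^2 and the known concentrations, [Co²⁺] in the numerator gives [Co²⁺] = 0.68 M.

0.68 M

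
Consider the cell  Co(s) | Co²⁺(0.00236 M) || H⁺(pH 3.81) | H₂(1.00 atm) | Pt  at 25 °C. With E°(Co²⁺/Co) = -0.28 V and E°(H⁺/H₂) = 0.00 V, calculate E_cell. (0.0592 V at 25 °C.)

The hydrogen couple is the cathode, so E°_cell = 0.28 V; n = 2.
[H⁺] = 10^(−3.81) = 1.5 × 10^-4 M, and Q = [Co²⁺]·P(H₂) / [H⁺]^2 = 9.84 × 10^4.
E = E° − (0.0592/2) log Q = 0.28 − (0.0592/2)(4.993) = 0.132 V.

0.13 V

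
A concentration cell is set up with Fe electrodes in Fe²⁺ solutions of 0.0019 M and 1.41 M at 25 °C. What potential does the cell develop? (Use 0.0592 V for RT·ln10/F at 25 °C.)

Both half-cells are Fe²⁺/Fe, so E°_cell = 0. The concentrated side is the cathode; the cell reaction moves Fe²⁺ from high to low concentration with n = 2.
Q = [Fe²⁺]_dilute/[Fe²⁺]_conc = 0.0019/1.41 = 0.00135.
E = 0 − (0.0592/2) log Q = −(0.0592/2)(-2.870) = 0.0850 V.

0.085 V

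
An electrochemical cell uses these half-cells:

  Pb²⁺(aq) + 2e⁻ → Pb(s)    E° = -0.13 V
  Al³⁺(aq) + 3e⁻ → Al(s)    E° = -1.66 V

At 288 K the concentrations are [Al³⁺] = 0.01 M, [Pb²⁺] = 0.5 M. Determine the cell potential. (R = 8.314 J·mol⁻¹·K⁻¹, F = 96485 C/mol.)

The Pb²⁺/Pb couple has the higher reduction potential and acts as the cathode, so E°_cell = -0.13 − (-1.66) = 1.53 V.
Balancing electrons gives n = 6; the reaction quotient is Q = [Al³⁺]^2/[Pb²⁺]^3 = 8 × 10^-4.
E = E° − (RT/nF) ln Q = 1.53 − (8.314×288)/(6×96485) × (-7.131) = 1.530 + 0.029 = 1.559 V.

1.56 V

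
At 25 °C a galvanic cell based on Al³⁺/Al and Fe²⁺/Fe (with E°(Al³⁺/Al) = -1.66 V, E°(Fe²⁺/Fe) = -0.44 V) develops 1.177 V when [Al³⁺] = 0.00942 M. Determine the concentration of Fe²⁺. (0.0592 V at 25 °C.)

From the Nernst equation, log Q = n(E° − E)/0.0592 = 6(1.22 − 1.177)/0.0592 = 4.358, so Q = 2.28 × 10^4.
With Q = [Al³⁺]^2/[Fe²⁺]^3 and the known concentrations, [Fe²⁺]^3 in the denominator gives [Fe²⁺] = 0.0016 M.

0.0016 M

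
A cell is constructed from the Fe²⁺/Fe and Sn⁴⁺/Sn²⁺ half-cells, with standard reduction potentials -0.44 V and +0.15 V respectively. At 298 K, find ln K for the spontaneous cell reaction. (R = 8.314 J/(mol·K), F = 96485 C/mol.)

ln K = 46.0

E°_cell = +0.15 − (-0.44) = 0.59 V, with n = 2 electrons transferred.
At equilibrium E = 0, so the Nernst equation gives ln K = nFE°/RT = (2)(96485)(0.59)/((8.314)(298)) = 45.95.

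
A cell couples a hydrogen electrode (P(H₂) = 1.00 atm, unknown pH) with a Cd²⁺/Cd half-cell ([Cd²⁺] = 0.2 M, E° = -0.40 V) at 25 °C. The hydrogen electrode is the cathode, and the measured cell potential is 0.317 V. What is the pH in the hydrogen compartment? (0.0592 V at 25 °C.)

E°_cell = 0.40 V and n = 2.
log Q = n(E° − E)/0.0592 = 2×(0.40 − 0.317)/0.0592 = 2.804.
With Q = [Cd²⁺]·P(H₂) / [H⁺]^2, solving for [H⁺] gives log[H⁺] = -1.752, so pH = 1.75.

pH = 1.75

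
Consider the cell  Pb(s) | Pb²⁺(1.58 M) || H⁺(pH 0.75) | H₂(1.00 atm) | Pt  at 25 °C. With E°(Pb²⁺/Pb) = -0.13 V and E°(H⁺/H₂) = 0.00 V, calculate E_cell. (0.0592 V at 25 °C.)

The hydrogen couple is the cathode, so E°_cell = 0.13 V; n = 2.
[H⁺] = 10^(−0.75) = 0.18 M, and Q = [Pb²⁺]·P(H₂) / [H⁺]^2 = 50.0.
E = E° − (0.0592/2) log Q = 0.13 − (0.0592/2)(1.699) = 0.080 V.

0.080 V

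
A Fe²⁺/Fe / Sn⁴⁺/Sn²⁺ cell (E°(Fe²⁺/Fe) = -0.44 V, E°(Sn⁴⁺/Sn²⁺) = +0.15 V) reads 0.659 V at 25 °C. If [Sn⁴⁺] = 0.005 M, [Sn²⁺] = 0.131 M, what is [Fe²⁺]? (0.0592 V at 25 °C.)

From the Nernst equation, log Q = n(E° − E)/0.0592 = 2(0.59 − 0.659)/0.0592 = -2.331, so Q = 0.00467.
With Q = [Fe²⁺]·[Sn²⁺]/[Sn⁴⁺] and the known concentrations, [Fe²⁺] in the numerator gives [Fe²⁺] = 1.8 × 10^-4 M.

1.8 × 10^-4 M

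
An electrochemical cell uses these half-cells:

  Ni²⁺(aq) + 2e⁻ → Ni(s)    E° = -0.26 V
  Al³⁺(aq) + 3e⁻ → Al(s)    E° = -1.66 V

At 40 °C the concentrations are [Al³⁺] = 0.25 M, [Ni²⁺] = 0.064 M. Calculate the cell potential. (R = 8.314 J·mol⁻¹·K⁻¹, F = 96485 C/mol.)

The Ni²⁺/Ni couple has the higher reduction potential and acts as the cathode, so E°_cell = -0.26 − (-1.66) = 1.40 V.
Balancing electrons gives n = 6; the reaction quotient is Q = [Al³⁺]^2/[Ni²⁺]^3 = 238.
E = E° − (RT/nF) ln Q = 1.40 − (8.314×313)/(6×96485) × (5.474) = 1.400 − 0.025 = 1.375 V.

1.38 V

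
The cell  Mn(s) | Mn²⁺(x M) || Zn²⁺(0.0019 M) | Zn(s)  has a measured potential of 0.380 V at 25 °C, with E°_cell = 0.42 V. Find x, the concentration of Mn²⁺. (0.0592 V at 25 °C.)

From the Nernst equation, log Q = n(E° − E)/0.0592 = 2(0.42 − 0.380)/0.0592 = 1.351, so Q = 22.5.
With Q = [Mn²⁺]/[Zn²⁺] and the known concentrations, [Mn²⁺] in the numerator gives [Mn²⁺] = 0.043 M.

0.043 M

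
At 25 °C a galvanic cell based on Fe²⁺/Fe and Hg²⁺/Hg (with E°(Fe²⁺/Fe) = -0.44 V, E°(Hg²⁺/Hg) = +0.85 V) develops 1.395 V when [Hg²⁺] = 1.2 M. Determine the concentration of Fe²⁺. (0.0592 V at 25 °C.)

3.4 × 10^-4 M

From the Nernst equation, log Q = n(E° − E)/0.0592 = 2(1.29 − 1.395)/0.0592 = -3.547, so Q = 2.84 × 10^-4.
With Q = [Fe²⁺]/[Hg²⁺] and the known concentrations, [Fe²⁺] in the numerator gives [Fe²⁺] = 3.4 × 10^-4 M.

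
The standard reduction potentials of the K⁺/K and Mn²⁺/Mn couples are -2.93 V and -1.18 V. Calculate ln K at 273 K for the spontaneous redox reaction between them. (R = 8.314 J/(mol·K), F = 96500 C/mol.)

ln K = 148.8

E°_cell = -1.18 − (-2.93) = 1.75 V, with n = 2 electrons transferred.
At equilibrium E = 0, so the Nernst equation gives ln K = nFE°/RT = (2)(96500)(1.75)/((8.314)(273)) = 148.81.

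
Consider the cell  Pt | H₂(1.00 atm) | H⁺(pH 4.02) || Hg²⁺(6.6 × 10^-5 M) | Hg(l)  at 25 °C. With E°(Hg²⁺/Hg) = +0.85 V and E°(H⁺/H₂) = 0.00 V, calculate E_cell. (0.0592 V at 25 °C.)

The Hg²⁺/Hg couple is the cathode, so E°_cell = 0.85 V; n = 2.
[H⁺] = 10^(−4.02) = 9.5 × 10^-5 M, and Q = [H⁺]^2 / ([Hg²⁺]·P(H₂)) = 1.38 × 10^-4.
E = E° − (0.0592/2) log Q = 0.85 − (0.0592/2)(-3.860) = 0.964 V.

0.96 V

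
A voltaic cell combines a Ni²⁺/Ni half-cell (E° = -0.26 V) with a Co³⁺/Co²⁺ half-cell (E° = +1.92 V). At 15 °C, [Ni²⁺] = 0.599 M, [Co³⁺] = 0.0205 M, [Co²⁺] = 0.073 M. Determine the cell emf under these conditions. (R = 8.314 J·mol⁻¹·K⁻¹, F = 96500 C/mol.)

The Co³⁺/Co²⁺ couple has the higher reduction potential and acts as the cathode, so E°_cell = +1.92 − (-0.26) = 2.18 V.
Balancing electrons gives n = 2; the reaction quotient is Q = [Ni²⁺]·[Co²⁺]^2/[Co³⁺]^2 = 7.60.
E = E° − (RT/nF) ln Q = 2.18 − (8.314×288)/(2×96500) × (2.028) = 2.180 − 0.025 = 2.155 V.

2.15 V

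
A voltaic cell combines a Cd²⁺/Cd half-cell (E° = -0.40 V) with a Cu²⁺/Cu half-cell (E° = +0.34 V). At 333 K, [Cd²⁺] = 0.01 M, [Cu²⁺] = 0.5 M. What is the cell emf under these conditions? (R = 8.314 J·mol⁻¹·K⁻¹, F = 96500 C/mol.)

0.796 V

The Cu²⁺/Cu couple has the higher reduction potential and acts as the cathode, so E°_cell = +0.34 − (-0.40) = 0.74 V.
Balancing electrons gives n = 2; the reaction quotient is Q = [Cd²⁺]/[Cu²⁺] = 0.0200.
E = E° − (RT/nF) ln Q = 0.74 − (8.314×333)/(2×96500) × (-3.912) = 0.740 + 0.056 = 0.796 V.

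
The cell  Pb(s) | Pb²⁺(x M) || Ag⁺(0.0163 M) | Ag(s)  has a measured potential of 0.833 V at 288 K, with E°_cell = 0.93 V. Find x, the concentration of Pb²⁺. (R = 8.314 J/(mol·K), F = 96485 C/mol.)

From the Nernst equation, ln Q = nF(E° − E)/RT = 2×96485×(0.93 − 0.833)/(8.314×288) = 7.817, so Q = 2480.
With Q = [Pb²⁺]/[Ag⁺]^2 and the known concentrations, [Pb²⁺] in the numerator gives [Pb²⁺] = 0.66 M.

0.66 M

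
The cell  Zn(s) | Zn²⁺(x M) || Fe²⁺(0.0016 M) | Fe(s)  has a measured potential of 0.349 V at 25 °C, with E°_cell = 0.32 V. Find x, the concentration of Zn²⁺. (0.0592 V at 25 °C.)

1.7 × 10^-4 M

From the Nernst equation, log Q = n(E° − E)/0.0592 = 2(0.32 − 0.349)/0.0592 = -0.980, so Q = 0.105.
With Q = [Zn²⁺]/[Fe²⁺] and the known concentrations, [Zn²⁺] in the numerator gives [Zn²⁺] = 1.7 × 10^-4 M.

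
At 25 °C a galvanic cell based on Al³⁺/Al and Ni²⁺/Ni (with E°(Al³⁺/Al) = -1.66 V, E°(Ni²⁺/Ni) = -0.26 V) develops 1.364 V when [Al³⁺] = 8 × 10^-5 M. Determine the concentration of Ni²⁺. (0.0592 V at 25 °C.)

From the Nernst equation, log Q = n(E° − E)/0.0592 = 6(1.40 − 1.364)/0.0592 = 3.649, so Q = 4450.
With Q = [Al³⁺]^2/[Ni²⁺]^3 and the known concentrations, [Ni²⁺]^3 in the denominator gives [Ni²⁺] = 1.1 × 10^-4 M.

1.1 × 10^-4 M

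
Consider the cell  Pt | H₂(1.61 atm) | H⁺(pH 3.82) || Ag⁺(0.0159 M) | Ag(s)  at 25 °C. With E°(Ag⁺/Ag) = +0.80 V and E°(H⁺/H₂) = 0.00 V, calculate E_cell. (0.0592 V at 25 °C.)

0.93 V

The Ag⁺/Ag couple is the cathode, so E°_cell = 0.80 V; n = 2.
[H⁺] = 10^(−3.82) = 1.5 × 10^-4 M, and Q = [H⁺]^2 / ([Ag⁺]^2·P(H₂)) = 5.63 × 10^-5.
E = E° − (0.0592/2) log Q = 0.80 − (0.0592/2)(-4.250) = 0.926 V.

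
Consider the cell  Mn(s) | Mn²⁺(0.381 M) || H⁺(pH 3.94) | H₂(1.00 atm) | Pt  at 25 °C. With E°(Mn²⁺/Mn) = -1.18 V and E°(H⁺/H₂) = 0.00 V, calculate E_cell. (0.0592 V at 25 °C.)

0.96 V

The hydrogen couple is the cathode, so E°_cell = 1.18 V; n = 2.
[H⁺] = 10^(−3.94) = 1.1 × 10^-4 M, and Q = [Mn²⁺]·P(H₂) / [H⁺]^2 = 2.89 × 10^7.
E = E° − (0.0592/2) log Q = 1.18 − (0.0592/2)(7.461) = 0.959 V.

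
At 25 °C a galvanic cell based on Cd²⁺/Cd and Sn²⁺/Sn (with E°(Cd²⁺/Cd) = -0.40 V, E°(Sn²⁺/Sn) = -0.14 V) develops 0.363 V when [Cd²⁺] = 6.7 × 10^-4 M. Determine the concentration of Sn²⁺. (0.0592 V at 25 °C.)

2.0 M

From the Nernst equation, log Q = n(E° − E)/0.0592 = 2(0.26 − 0.363)/0.0592 = -3.480, so Q = 3.31 × 10^-4.
With Q = [Cd²⁺]/[Sn²⁺] and the known concentrations, [Sn²⁺] in the denominator gives [Sn²⁺] = 2.0 M.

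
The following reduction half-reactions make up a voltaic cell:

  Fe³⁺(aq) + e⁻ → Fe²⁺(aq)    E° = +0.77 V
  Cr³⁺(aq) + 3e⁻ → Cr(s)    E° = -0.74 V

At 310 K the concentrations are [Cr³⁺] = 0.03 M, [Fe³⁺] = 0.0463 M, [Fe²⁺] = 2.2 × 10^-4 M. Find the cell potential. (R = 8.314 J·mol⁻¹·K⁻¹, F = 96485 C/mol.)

1.68 V

The Fe³⁺/Fe²⁺ couple has the higher reduction potential and acts as the cathode, so E°_cell = +0.77 − (-0.74) = 1.51 V.
Balancing electrons gives n = 3; the reaction quotient is Q = [Cr³⁺]·[Fe²⁺]^3/[Fe³⁺]^3 = 3.22 × 10^-9.
E = E° − (RT/nF) ln Q = 1.51 − (8.314×310)/(3×96485) × (-19.554) = 1.510 + 0.174 = 1.684 V.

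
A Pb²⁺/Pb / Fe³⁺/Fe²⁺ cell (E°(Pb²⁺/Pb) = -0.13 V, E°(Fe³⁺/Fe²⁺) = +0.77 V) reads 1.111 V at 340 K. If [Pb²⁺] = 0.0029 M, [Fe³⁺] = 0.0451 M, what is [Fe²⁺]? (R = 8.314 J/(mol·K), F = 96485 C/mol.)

6.2 × 10^-4 M

From the Nernst equation, ln Q = nF(E° − E)/RT = 2×96485×(0.90 − 1.111)/(8.314×340) = -14.404, so Q = 5.55 × 10^-7.
With Q = [Pb²⁺]·[Fe²⁺]^2/[Fe³⁺]^2 and the known concentrations, [Fe²⁺]^2 in the numerator gives [Fe²⁺] = 6.2 × 10^-4 M.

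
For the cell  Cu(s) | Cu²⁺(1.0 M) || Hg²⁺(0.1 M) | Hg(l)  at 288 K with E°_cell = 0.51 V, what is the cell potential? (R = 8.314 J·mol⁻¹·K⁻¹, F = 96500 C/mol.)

Balancing electrons gives n = 2; the reaction quotient is Q = [Cu²⁺]/[Hg²⁺] = 10.0.
E = E° − (RT/nF) ln Q = 0.51 − (8.314×288)/(2×96500) × (2.303) = 0.510 − 0.029 = 0.481 V.

0.481 V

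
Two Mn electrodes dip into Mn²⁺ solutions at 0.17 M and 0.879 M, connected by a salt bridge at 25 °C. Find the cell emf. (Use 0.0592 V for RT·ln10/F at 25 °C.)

0.021 V

Both half-cells are Mn²⁺/Mn, so E°_cell = 0. The concentrated side is the cathode; the cell reaction moves Mn²⁺ from high to low concentration with n = 2.
Q = [Mn²⁺]_dilute/[Mn²⁺]_conc = 0.17/0.879 = 0.193.
E = 0 − (0.0592/2) log Q = −(0.0592/2)(-0.714) = 0.0211 V.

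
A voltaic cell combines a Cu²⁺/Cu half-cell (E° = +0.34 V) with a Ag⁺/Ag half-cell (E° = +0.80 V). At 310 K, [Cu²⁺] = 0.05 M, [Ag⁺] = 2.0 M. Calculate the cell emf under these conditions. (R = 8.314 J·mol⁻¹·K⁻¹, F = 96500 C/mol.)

The Ag⁺/Ag couple has the higher reduction potential and acts as the cathode, so E°_cell = +0.80 − (+0.34) = 0.46 V.
Balancing electrons gives n = 2; the reaction quotient is Q = [Cu²⁺]/[Ag⁺]^2 = 0.0125.
E = E° − (RT/nF) ln Q = 0.46 − (8.314×310)/(2×96500) × (-4.382) = 0.460 + 0.059 = 0.519 V.

0.519 V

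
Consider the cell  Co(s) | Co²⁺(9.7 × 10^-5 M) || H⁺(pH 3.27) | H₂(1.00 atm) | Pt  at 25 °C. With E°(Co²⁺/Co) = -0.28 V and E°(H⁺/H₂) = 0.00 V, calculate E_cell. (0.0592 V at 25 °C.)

The hydrogen couple is the cathode, so E°_cell = 0.28 V; n = 2.
[H⁺] = 10^(−3.27) = 5.4 × 10^-4 M, and Q = [Co²⁺]·P(H₂) / [H⁺]^2 = 336.
E = E° − (0.0592/2) log Q = 0.28 − (0.0592/2)(2.527) = 0.205 V.

0.21 V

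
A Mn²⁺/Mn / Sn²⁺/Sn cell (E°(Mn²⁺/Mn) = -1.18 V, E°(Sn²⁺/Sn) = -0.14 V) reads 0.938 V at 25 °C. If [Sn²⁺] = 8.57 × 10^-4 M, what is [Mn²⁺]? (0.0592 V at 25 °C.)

From the Nernst equation, log Q = n(E° − E)/0.0592 = 2(1.04 − 0.938)/0.0592 = 3.446, so Q = 2790.
With Q = [Mn²⁺]/[Sn²⁺] and the known concentrations, [Mn²⁺] in the numerator gives [Mn²⁺] = 2.4 M.

2.4 M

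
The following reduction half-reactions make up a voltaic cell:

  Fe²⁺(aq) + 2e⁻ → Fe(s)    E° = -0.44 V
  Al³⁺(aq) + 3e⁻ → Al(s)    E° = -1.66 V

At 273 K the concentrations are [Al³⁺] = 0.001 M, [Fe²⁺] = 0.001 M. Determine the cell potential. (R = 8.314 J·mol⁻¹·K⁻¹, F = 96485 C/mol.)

The Fe²⁺/Fe couple has the higher reduction potential and acts as the cathode, so E°_cell = -0.44 − (-1.66) = 1.22 V.
Balancing electrons gives n = 6; the reaction quotient is Q = [Al³⁺]^2/[Fe²⁺]^3 = 1000.
E = E° − (RT/nF) ln Q = 1.22 − (8.314×273)/(6×96485) × (6.908) = 1.220 − 0.027 = 1.193 V.

1.19 V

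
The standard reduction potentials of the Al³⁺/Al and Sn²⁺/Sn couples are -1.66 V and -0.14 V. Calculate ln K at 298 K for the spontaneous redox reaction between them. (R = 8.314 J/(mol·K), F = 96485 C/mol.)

E°_cell = -0.14 − (-1.66) = 1.52 V, with n = 6 electrons transferred.
At equilibrium E = 0, so the Nernst equation gives ln K = nFE°/RT = (6)(96485)(1.52)/((8.314)(298)) = 355.16.

ln K = 355.2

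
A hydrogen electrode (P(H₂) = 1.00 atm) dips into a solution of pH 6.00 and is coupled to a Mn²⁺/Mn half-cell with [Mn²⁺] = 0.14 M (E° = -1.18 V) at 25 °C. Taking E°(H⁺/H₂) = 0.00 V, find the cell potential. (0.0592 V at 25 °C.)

The hydrogen couple is the cathode, so E°_cell = 1.18 V; n = 2.
[H⁺] = 10^(−6.00) = 1 × 10^-6 M, and Q = [Mn²⁺]·P(H₂) / [H⁺]^2 = 1.4 × 10^11.
E = E° − (0.0592/2) log Q = 1.18 − (0.0592/2)(11.146) = 0.850 V.

0.85 V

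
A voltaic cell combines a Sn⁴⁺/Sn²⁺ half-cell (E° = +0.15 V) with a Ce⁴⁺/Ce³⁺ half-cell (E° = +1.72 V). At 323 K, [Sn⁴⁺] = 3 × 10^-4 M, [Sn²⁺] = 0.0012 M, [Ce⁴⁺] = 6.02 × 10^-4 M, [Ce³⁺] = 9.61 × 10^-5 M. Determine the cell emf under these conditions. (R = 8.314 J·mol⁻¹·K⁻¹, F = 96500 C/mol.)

The Ce⁴⁺/Ce³⁺ couple has the higher reduction potential and acts as the cathode, so E°_cell = +1.72 − (+0.15) = 1.57 V.
Balancing electrons gives n = 2; the reaction quotient is Q = [Sn⁴⁺]·[Ce³⁺]^2/([Sn²⁺]·[Ce⁴⁺]^2) = 0.00637.
E = E° − (RT/nF) ln Q = 1.57 − (8.314×323)/(2×96500) × (-5.056) = 1.570 + 0.070 = 1.640 V.

1.64 V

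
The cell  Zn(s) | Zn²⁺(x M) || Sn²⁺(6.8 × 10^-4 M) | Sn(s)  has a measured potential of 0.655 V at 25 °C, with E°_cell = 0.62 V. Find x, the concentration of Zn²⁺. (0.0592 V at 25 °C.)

4.5 × 10^-5 M

From the Nernst equation, log Q = n(E° − E)/0.0592 = 2(0.62 − 0.655)/0.0592 = -1.182, so Q = 0.0657.
With Q = [Zn²⁺]/[Sn²⁺] and the known concentrations, [Zn²⁺] in the numerator gives [Zn²⁺] = 4.5 × 10^-5 M.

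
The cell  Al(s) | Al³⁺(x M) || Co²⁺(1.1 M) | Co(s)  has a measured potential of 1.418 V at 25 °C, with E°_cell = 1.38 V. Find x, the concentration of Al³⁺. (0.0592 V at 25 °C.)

From the Nernst equation, log Q = n(E° − E)/0.0592 = 6(1.38 − 1.418)/0.0592 = -3.851, so Q = 1.41 × 10^-4.
With Q = [Al³⁺]^2/[Co²⁺]^3 and the known concentrations, [Al³⁺]^2 in the numerator gives [Al³⁺] = 0.014 M.

0.014 M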